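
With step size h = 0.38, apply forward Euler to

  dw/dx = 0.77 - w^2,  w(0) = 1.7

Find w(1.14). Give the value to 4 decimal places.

Euler: w_{n+1} = w_n + h·f(x_n, w_n).
x=0.000000, w=1.700000: f=-2.120000 → w ← 1.700000 + 0.38·(-2.120000) = 0.894400
x=0.380000, w=0.894400: f=-0.029951 → w ← 0.894400 + 0.38·(-0.029951) = 0.883018
x=0.760000, w=0.883018: f=-0.009722 → w ← 0.883018 + 0.38·(-0.009722) = 0.879324
w(1.14) ≈ 0.8793

0.8793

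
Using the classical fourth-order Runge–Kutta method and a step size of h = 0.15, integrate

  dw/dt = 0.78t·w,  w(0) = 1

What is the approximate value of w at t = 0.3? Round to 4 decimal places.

1.0357

RK4: k1 = f(t_n, w_n); k2 = f(t_n + h/2, w_n + (h/2)·k1); k3 = f(t_n + h/2, w_n + (h/2)·k2); k4 = f(t_n + h, w_n + h·k3); w_{n+1} = w_n + (h/6)·(k1 + 2k2 + 2k3 + k4).
t=0.000000, w=1.000000:
  k1 = f(0.000000, 1.000000) = 0.000000
  k2 = f(0.075000, 1.000000) = 0.058500
  k3 = f(0.075000, 1.004387) = 0.058757
  k4 = f(0.150000, 1.008814) = 0.118031
  w ← 1.000000 + (0.15/6)·(k1 + 2k2 + 2k3 + k4) = 1.008814
t=0.150000, w=1.008814:
  k1 = f(0.150000, 1.008814) = 0.118031
  k2 = f(0.225000, 1.017666) = 0.178600
  k3 = f(0.225000, 1.022209) = 0.179398
  k4 = f(0.300000, 1.035723) = 0.242359
  w ← 1.008814 + (0.15/6)·(k1 + 2k2 + 2k3 + k4) = 1.035723
w(0.3) ≈ 1.0357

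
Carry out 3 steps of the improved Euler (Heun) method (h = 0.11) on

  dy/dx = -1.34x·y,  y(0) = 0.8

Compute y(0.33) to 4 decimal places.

Heun: k1 = f(x_n, y_n); k2 = f(x_n + h, y_n + h·k1); y_{n+1} = y_n + (h/2)·(k1 + k2).
x=0.000000, y=0.800000:
  k1 = f(0.000000, 0.800000) = 0.000000
  k2 = f(0.110000, 0.800000) = -0.117920
  y ← 0.800000 + (0.11/2)·(0.000000 + (-0.117920)) = 0.793514
x=0.110000, y=0.793514:
  k1 = f(0.110000, 0.793514) = -0.116964
  k2 = f(0.220000, 0.780648) = -0.230135
  y ← 0.793514 + (0.11/2)·(-0.116964 + (-0.230135)) = 0.774424
x=0.220000, y=0.774424:
  k1 = f(0.220000, 0.774424) = -0.228300
  k2 = f(0.330000, 0.749311) = -0.331345
  y ← 0.774424 + (0.11/2)·(-0.228300 + (-0.331345)) = 0.743643
y(0.33) ≈ 0.7436

0.7436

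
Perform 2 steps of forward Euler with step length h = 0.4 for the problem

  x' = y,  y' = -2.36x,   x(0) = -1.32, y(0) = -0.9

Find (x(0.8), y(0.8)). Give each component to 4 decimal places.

Euler on (x,y): x_{n+1} = x_n + h·x', y_{n+1} = y_n + h·y'.
0.000000: (-1.320000, -0.900000); f=(-0.900000, 3.115200) → (-1.680000, 0.346080)
0.400000: (-1.680000, 0.346080); f=(0.346080, 3.964800) → (-1.541568, 1.932000)
(x(0.8), y(0.8)) ≈ (-1.5416, 1.9320)

-1.5416, 1.9320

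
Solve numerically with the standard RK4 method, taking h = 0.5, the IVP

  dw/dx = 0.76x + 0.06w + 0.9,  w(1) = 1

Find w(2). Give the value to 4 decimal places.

RK4: k1 = f(x_n, w_n); k2 = f(x_n + h/2, w_n + (h/2)·k1); k3 = f(x_n + h/2, w_n + (h/2)·k2); k4 = f(x_n + h, w_n + h·k3); w_{n+1} = w_n + (h/6)·(k1 + 2k2 + 2k3 + k4).
x=1.000000, w=1.000000:
  k1 = f(1.000000, 1.000000) = 1.720000
  k2 = f(1.250000, 1.430000) = 1.935800
  k3 = f(1.250000, 1.483950) = 1.939037
  k4 = f(1.500000, 1.969518) = 2.158171
  w ← 1.000000 + (0.5/6)·(k1 + 2k2 + 2k3 + k4) = 1.968987
x=1.500000, w=1.968987:
  k1 = f(1.500000, 1.968987) = 2.158139
  k2 = f(1.750000, 2.508522) = 2.380511
  k3 = f(1.750000, 2.564115) = 2.383847
  k4 = f(2.000000, 3.160911) = 2.609655
  w ← 1.968987 + (0.5/6)·(k1 + 2k2 + 2k3 + k4) = 3.160363
w(2) ≈ 3.1604

3.1604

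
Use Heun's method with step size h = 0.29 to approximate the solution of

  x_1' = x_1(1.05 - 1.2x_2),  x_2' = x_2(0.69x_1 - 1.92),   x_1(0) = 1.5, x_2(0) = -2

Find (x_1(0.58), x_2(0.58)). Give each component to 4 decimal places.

Heun on (x_1,x_2): k1 = f(t_n, state_n); k2 = f(t_n + h, state_n + h·k1); state_{n+1} = state_n + (h/2)·(k1 + k2).
0.000000: (1.500000, -2.000000)
  k1 = (5.175000, 1.770000)
  predictor → (3.000750, -1.486700)
  k2 = (8.504246, -0.223774)
  → (3.483491, -1.775797)
0.290000: (3.483491, -1.775797)
  k1 = (11.080833, -0.858791)
  predictor → (6.696932, -2.024847)
  k2 = (23.304091, -5.468874)
  → (8.469305, -2.693309)
(x_1(0.58), x_2(0.58)) ≈ (8.4693, -2.6933)

8.4693, -2.6933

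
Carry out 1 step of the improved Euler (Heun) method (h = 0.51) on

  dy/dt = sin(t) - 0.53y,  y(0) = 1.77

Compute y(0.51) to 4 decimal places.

1.4807

Heun: k1 = f(t_n, y_n); k2 = f(t_n + h, y_n + h·k1); y_{n+1} = y_n + (h/2)·(k1 + k2).
t=0.000000, y=1.770000:
  k1 = f(0.000000, 1.770000) = -0.938100
  k2 = f(0.510000, 1.291569) = -0.196354
  y ← 1.770000 + (0.51/2)·(-0.938100 + (-0.196354)) = 1.480714
y(0.51) ≈ 1.4807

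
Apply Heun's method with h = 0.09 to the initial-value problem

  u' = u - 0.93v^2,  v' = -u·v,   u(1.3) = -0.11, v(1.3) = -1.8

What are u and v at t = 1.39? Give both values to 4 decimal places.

Heun on (u,v): k1 = f(t_n, state_n); k2 = f(t_n + h, state_n + h·k1); state_{n+1} = state_n + (h/2)·(k1 + k2).
1.300000: (-0.110000, -1.800000)
  k1 = (-3.123200, -0.198000)
  predictor → (-0.391088, -1.817820)
  k2 = (-3.464245, -0.710928)
  → (-0.406435, -1.840902)
(u(1.39), v(1.39)) ≈ (-0.4064, -1.8409)

-0.4064, -1.8409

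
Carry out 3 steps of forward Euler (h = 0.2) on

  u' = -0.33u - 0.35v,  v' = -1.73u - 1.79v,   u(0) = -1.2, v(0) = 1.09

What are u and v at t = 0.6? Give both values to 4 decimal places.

-1.1963, 1.1393

Euler on (u,v): u_{n+1} = u_n + h·u', v_{n+1} = v_n + h·v'.
0.000000: (-1.200000, 1.090000); f=(0.014500, 0.124900) → (-1.197100, 1.114980)
0.200000: (-1.197100, 1.114980); f=(0.004800, 0.075169) → (-1.196140, 1.130014)
0.400000: (-1.196140, 1.130014); f=(-0.000779, 0.046598) → (-1.196296, 1.139333)
(u(0.6), v(0.6)) ≈ (-1.1963, 1.1393)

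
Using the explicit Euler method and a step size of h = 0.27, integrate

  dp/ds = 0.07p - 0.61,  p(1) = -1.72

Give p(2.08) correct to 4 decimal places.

-2.5315

Euler: p_{n+1} = p_n + h·f(s_n, p_n).
s=1.000000, p=-1.720000: f=-0.730400 → p ← -1.720000 + 0.27·(-0.730400) = -1.917208
s=1.270000, p=-1.917208: f=-0.744205 → p ← -1.917208 + 0.27·(-0.744205) = -2.118143
s=1.540000, p=-2.118143: f=-0.758270 → p ← -2.118143 + 0.27·(-0.758270) = -2.322876
s=1.810000, p=-2.322876: f=-0.772601 → p ← -2.322876 + 0.27·(-0.772601) = -2.531478
p(2.08) ≈ -2.5315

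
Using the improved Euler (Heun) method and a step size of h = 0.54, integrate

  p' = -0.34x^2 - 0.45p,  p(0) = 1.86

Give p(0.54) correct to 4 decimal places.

1.4362

Heun: k1 = f(x_n, p_n); k2 = f(x_n + h, p_n + h·k1); p_{n+1} = p_n + (h/2)·(k1 + k2).
x=0.000000, p=1.860000:
  k1 = f(0.000000, 1.860000) = -0.837000
  k2 = f(0.540000, 1.408020) = -0.732753
  p ← 1.860000 + (0.54/2)·(-0.837000 + (-0.732753)) = 1.436167
p(0.54) ≈ 1.4362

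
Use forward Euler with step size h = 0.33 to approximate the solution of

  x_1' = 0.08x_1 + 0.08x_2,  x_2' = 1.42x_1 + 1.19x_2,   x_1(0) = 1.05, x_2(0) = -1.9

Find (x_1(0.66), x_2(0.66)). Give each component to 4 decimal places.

Euler on (x_1,x_2): x_1_{n+1} = x_1_n + h·x_1', x_2_{n+1} = x_2_n + h·x_2'.
0.000000: (1.050000, -1.900000); f=(-0.068000, -0.770000) → (1.027560, -2.154100)
0.330000: (1.027560, -2.154100); f=(-0.090123, -1.104244) → (0.997819, -2.518500)
(x_1(0.66), x_2(0.66)) ≈ (0.9978, -2.5185)

0.9978, -2.5185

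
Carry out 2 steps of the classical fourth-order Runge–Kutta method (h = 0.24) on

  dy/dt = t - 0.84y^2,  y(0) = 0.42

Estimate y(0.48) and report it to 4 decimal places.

0.4628

RK4: k1 = f(t_n, y_n); k2 = f(t_n + h/2, y_n + (h/2)·k1); k3 = f(t_n + h/2, y_n + (h/2)·k2); k4 = f(t_n + h, y_n + h·k3); y_{n+1} = y_n + (h/6)·(k1 + 2k2 + 2k3 + k4).
t=0.000000, y=0.420000:
  k1 = f(0.000000, 0.420000) = -0.148176
  k2 = f(0.120000, 0.402219) = -0.015895
  k3 = f(0.120000, 0.418093) = -0.026833
  k4 = f(0.240000, 0.413560) = 0.096333
  y ← 0.420000 + (0.24/6)·(k1 + 2k2 + 2k3 + k4) = 0.414508
t=0.240000, y=0.414508:
  k1 = f(0.240000, 0.414508) = 0.095674
  k2 = f(0.360000, 0.425989) = 0.207568
  k3 = f(0.360000, 0.439416) = 0.197807
  k4 = f(0.480000, 0.461982) = 0.300721
  y ← 0.414508 + (0.24/6)·(k1 + 2k2 + 2k3 + k4) = 0.462794
y(0.48) ≈ 0.4628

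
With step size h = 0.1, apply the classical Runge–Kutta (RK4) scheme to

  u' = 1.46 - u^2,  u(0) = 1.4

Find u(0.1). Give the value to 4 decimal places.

RK4: k1 = f(s_n, u_n); k2 = f(s_n + h/2, u_n + (h/2)·k1); k3 = f(s_n + h/2, u_n + (h/2)·k2); k4 = f(s_n + h, u_n + h·k3); u_{n+1} = u_n + (h/6)·(k1 + 2k2 + 2k3 + k4).
s=0.000000, u=1.400000:
  k1 = f(0.000000, 1.400000) = -0.500000
  k2 = f(0.050000, 1.375000) = -0.430625
  k3 = f(0.050000, 1.378469) = -0.440176
  k4 = f(0.100000, 1.355982) = -0.378688
  u ← 1.400000 + (0.1/6)·(k1 + 2k2 + 2k3 + k4) = 1.356328
u(0.1) ≈ 1.3563

1.3563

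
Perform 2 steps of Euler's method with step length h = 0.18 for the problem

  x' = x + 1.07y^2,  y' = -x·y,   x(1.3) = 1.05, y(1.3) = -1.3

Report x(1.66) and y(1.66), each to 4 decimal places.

Euler on (x,y): x_{n+1} = x_n + h·x', y_{n+1} = y_n + h·y'.
1.300000: (1.050000, -1.300000); f=(2.858300, 1.365000) → (1.564494, -1.054300)
1.480000: (1.564494, -1.054300); f=(2.753851, 1.649446) → (2.060187, -0.757400)
(x(1.66), y(1.66)) ≈ (2.0602, -0.7574)

2.0602, -0.7574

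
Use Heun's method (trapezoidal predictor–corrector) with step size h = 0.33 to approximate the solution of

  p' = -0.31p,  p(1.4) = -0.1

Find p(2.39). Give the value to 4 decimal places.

-0.0736

Heun: k1 = f(t_n, p_n); k2 = f(t_n + h, p_n + h·k1); p_{n+1} = p_n + (h/2)·(k1 + k2).
t=1.400000, p=-0.100000:
  k1 = f(1.400000, -0.100000) = 0.031000
  k2 = f(1.730000, -0.089770) = 0.027829
  p ← -0.100000 + (0.33/2)·(0.031000 + 0.027829) = -0.090293
t=1.730000, p=-0.090293:
  k1 = f(1.730000, -0.090293) = 0.027991
  k2 = f(2.060000, -0.081056) = 0.025127
  p ← -0.090293 + (0.33/2)·(0.027991 + 0.025127) = -0.081529
t=2.060000, p=-0.081529:
  k1 = f(2.060000, -0.081529) = 0.025274
  k2 = f(2.390000, -0.073188) = 0.022688
  p ← -0.081529 + (0.33/2)·(0.025274 + 0.022688) = -0.073615
p(2.39) ≈ -0.0736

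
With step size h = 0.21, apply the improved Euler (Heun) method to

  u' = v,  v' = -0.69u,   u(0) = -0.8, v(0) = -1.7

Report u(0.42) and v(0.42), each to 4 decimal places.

Heun on (u,v): k1 = f(s_n, state_n); k2 = f(s_n + h, state_n + h·k1); state_{n+1} = state_n + (h/2)·(k1 + k2).
0.000000: (-0.800000, -1.700000)
  k1 = (-1.700000, 0.552000)
  predictor → (-1.157000, -1.584080)
  k2 = (-1.584080, 0.798330)
  → (-1.144828, -1.558215)
0.210000: (-1.144828, -1.558215)
  k1 = (-1.558215, 0.789932)
  predictor → (-1.472054, -1.392330)
  k2 = (-1.392330, 1.015717)
  → (-1.454636, -1.368622)
(u(0.42), v(0.42)) ≈ (-1.4546, -1.3686)

-1.4546, -1.3686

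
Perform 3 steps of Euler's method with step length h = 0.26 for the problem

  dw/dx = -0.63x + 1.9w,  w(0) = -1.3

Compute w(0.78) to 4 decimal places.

Euler: w_{n+1} = w_n + h·f(x_n, w_n).
x=0.000000, w=-1.300000: f=-2.470000 → w ← -1.300000 + 0.26·(-2.470000) = -1.942200
x=0.260000, w=-1.942200: f=-3.853980 → w ← -1.942200 + 0.26·(-3.853980) = -2.944235
x=0.520000, w=-2.944235: f=-5.921646 → w ← -2.944235 + 0.26·(-5.921646) = -4.483863
w(0.78) ≈ -4.4839

-4.4839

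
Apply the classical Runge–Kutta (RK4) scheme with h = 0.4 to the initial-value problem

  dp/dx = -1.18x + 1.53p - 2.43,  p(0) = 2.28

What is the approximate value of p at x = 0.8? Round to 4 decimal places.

3.3470

RK4: k1 = f(x_n, p_n); k2 = f(x_n + h/2, p_n + (h/2)·k1); k3 = f(x_n + h/2, p_n + (h/2)·k2); k4 = f(x_n + h, p_n + h·k3); p_{n+1} = p_n + (h/6)·(k1 + 2k2 + 2k3 + k4).
x=0.000000, p=2.280000:
  k1 = f(0.000000, 2.280000) = 1.058400
  k2 = f(0.200000, 2.491680) = 1.146270
  k3 = f(0.200000, 2.509254) = 1.173159
  k4 = f(0.400000, 2.749263) = 1.304373
  p ← 2.280000 + (0.4/6)·(k1 + 2k2 + 2k3 + k4) = 2.746775
x=0.400000, p=2.746775:
  k1 = f(0.400000, 2.746775) = 1.300566
  k2 = f(0.600000, 3.006889) = 1.462540
  k3 = f(0.600000, 3.039283) = 1.512104
  k4 = f(0.800000, 3.351617) = 1.753974
  p ← 2.746775 + (0.4/6)·(k1 + 2k2 + 2k3 + k4) = 3.347031
p(0.8) ≈ 3.3470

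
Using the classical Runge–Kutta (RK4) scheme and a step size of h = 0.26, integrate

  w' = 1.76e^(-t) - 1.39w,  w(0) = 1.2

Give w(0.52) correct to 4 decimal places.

RK4: k1 = f(t_n, w_n); k2 = f(t_n + h/2, w_n + (h/2)·k1); k3 = f(t_n + h/2, w_n + (h/2)·k2); k4 = f(t_n + h, w_n + h·k3); w_{n+1} = w_n + (h/6)·(k1 + 2k2 + 2k3 + k4).
t=0.000000, w=1.200000:
  k1 = f(0.000000, 1.200000) = 0.092000
  k2 = f(0.130000, 1.211960) = -0.139176
  k3 = f(0.130000, 1.181907) = -0.097403
  k4 = f(0.260000, 1.174675) = -0.275748
  w ← 1.200000 + (0.26/6)·(k1 + 2k2 + 2k3 + k4) = 1.171534
t=0.260000, w=1.171534:
  k1 = f(0.260000, 1.171534) = -0.271382
  k2 = f(0.390000, 1.136254) = -0.387774
  k3 = f(0.390000, 1.121123) = -0.366742
  k4 = f(0.520000, 1.076181) = -0.449536
  w ← 1.171534 + (0.26/6)·(k1 + 2k2 + 2k3 + k4) = 1.074903
w(0.52) ≈ 1.0749

1.0749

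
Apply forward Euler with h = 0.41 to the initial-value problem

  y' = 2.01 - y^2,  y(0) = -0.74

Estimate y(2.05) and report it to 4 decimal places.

Euler: y_{n+1} = y_n + h·f(x_n, y_n).
x=0.000000, y=-0.740000: f=1.462400 → y ← -0.740000 + 0.41·1.462400 = -0.140416
x=0.410000, y=-0.140416: f=1.990283 → y ← -0.140416 + 0.41·1.990283 = 0.675600
x=0.820000, y=0.675600: f=1.553564 → y ← 0.675600 + 0.41·1.553564 = 1.312562
x=1.230000, y=1.312562: f=0.287182 → y ← 1.312562 + 0.41·0.287182 = 1.430306
x=1.640000, y=1.430306: f=-0.035776 → y ← 1.430306 + 0.41·(-0.035776) = 1.415638
y(2.05) ≈ 1.4156

1.4156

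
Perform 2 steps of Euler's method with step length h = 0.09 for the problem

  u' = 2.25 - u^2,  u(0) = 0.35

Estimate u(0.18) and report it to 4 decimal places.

0.7176

Euler: u_{n+1} = u_n + h·f(x_n, u_n).
x=0.000000, u=0.350000: f=2.127500 → u ← 0.350000 + 0.09·2.127500 = 0.541475
x=0.090000, u=0.541475: f=1.956805 → u ← 0.541475 + 0.09·1.956805 = 0.717587
u(0.18) ≈ 0.7176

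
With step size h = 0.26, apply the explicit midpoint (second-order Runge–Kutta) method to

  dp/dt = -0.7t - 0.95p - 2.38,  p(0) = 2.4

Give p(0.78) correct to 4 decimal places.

-0.3181

Midpoint: k1 = f(t_n, p_n); k2 = f(t_n + h/2, p_n + (h/2)·k1); p_{n+1} = p_n + h·k2.
t=0.000000, p=2.400000:
  k1 = f(0.000000, 2.400000) = -4.660000
  k2 = f(0.130000, 1.794200) = -4.175490
  p ← 2.400000 + 0.26·(-4.175490) = 1.314373
t=0.260000, p=1.314373:
  k1 = f(0.260000, 1.314373) = -3.810654
  k2 = f(0.390000, 0.818988) = -3.431038
  p ← 1.314373 + 0.26·(-3.431038) = 0.422303
t=0.520000, p=0.422303:
  k1 = f(0.520000, 0.422303) = -3.145188
  k2 = f(0.650000, 0.013428) = -2.847757
  p ← 0.422303 + 0.26·(-2.847757) = -0.318114
p(0.78) ≈ -0.3181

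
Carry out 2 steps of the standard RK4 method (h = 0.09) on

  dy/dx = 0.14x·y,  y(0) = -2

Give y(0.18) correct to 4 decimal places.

RK4: k1 = f(x_n, y_n); k2 = f(x_n + h/2, y_n + (h/2)·k1); k3 = f(x_n + h/2, y_n + (h/2)·k2); k4 = f(x_n + h, y_n + h·k3); y_{n+1} = y_n + (h/6)·(k1 + 2k2 + 2k3 + k4).
x=0.000000, y=-2.000000:
  k1 = f(0.000000, -2.000000) = 0.000000
  k2 = f(0.045000, -2.000000) = -0.012600
  k3 = f(0.045000, -2.000567) = -0.012604
  k4 = f(0.090000, -2.001134) = -0.025214
  y ← -2.000000 + (0.09/6)·(k1 + 2k2 + 2k3 + k4) = -2.001134
x=0.090000, y=-2.001134:
  k1 = f(0.090000, -2.001134) = -0.025214
  k2 = f(0.135000, -2.002269) = -0.037843
  k3 = f(0.135000, -2.002837) = -0.037854
  k4 = f(0.180000, -2.004541) = -0.050514
  y ← -2.001134 + (0.09/6)·(k1 + 2k2 + 2k3 + k4) = -2.004541
y(0.18) ≈ -2.0045

-2.0045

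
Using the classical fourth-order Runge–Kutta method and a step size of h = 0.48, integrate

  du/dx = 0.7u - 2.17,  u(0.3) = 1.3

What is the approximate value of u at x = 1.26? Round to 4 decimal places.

-0.4245

RK4: k1 = f(x_n, u_n); k2 = f(x_n + h/2, u_n + (h/2)·k1); k3 = f(x_n + h/2, u_n + (h/2)·k2); k4 = f(x_n + h, u_n + h·k3); u_{n+1} = u_n + (h/6)·(k1 + 2k2 + 2k3 + k4).
x=0.300000, u=1.300000:
  k1 = f(0.300000, 1.300000) = -1.260000
  k2 = f(0.540000, 0.997600) = -1.471680
  k3 = f(0.540000, 0.946797) = -1.507242
  k4 = f(0.780000, 0.576524) = -1.766433
  u ← 1.300000 + (0.48/6)·(k1 + 2k2 + 2k3 + k4) = 0.581258
x=0.780000, u=0.581258:
  k1 = f(0.780000, 0.581258) = -1.763120
  k2 = f(1.020000, 0.158109) = -2.059324
  k3 = f(1.020000, 0.087020) = -2.109086
  k4 = f(1.260000, -0.431103) = -2.471772
  u ← 0.581258 + (0.48/6)·(k1 + 2k2 + 2k3 + k4) = -0.424479
u(1.26) ≈ -0.4245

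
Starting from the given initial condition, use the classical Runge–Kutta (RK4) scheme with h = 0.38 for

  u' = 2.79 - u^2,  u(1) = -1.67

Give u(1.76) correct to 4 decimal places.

-1.6662

RK4: k1 = f(t_n, u_n); k2 = f(t_n + h/2, u_n + (h/2)·k1); k3 = f(t_n + h/2, u_n + (h/2)·k2); k4 = f(t_n + h, u_n + h·k3); u_{n+1} = u_n + (h/6)·(k1 + 2k2 + 2k3 + k4).
t=1.000000, u=-1.670000:
  k1 = f(1.000000, -1.670000) = 0.001100
  k2 = f(1.190000, -1.669791) = 0.001798
  k3 = f(1.190000, -1.669658) = 0.002241
  k4 = f(1.380000, -1.669148) = 0.003943
  u ← -1.670000 + (0.38/6)·(k1 + 2k2 + 2k3 + k4) = -1.669169
t=1.380000, u=-1.669169:
  k1 = f(1.380000, -1.669169) = 0.003875
  k2 = f(1.570000, -1.668433) = 0.006332
  k3 = f(1.570000, -1.667966) = 0.007890
  k4 = f(1.760000, -1.666171) = 0.013875
  u ← -1.669169 + (0.38/6)·(k1 + 2k2 + 2k3 + k4) = -1.666243
u(1.76) ≈ -1.6662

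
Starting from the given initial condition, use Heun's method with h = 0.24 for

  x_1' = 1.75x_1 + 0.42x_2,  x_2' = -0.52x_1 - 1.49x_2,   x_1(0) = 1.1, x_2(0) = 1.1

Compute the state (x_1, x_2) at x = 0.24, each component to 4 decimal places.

1.7664, 0.6285

Heun on (x_1,x_2): k1 = f(x_n, state_n); k2 = f(x_n + h, state_n + h·k1); state_{n+1} = state_n + (h/2)·(k1 + k2).
0.000000: (1.100000, 1.100000)
  k1 = (2.387000, -2.211000)
  predictor → (1.672880, 0.569360)
  k2 = (3.166671, -1.718244)
  → (1.766441, 0.628491)
(x_1(0.24), x_2(0.24)) ≈ (1.7664, 0.6285)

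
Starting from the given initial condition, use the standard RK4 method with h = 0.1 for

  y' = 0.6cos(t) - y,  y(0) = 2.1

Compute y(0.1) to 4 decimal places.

RK4: k1 = f(t_n, y_n); k2 = f(t_n + h/2, y_n + (h/2)·k1); k3 = f(t_n + h/2, y_n + (h/2)·k2); k4 = f(t_n + h, y_n + h·k3); y_{n+1} = y_n + (h/6)·(k1 + 2k2 + 2k3 + k4).
t=0.000000, y=2.100000:
  k1 = f(0.000000, 2.100000) = -1.500000
  k2 = f(0.050000, 2.025000) = -1.425750
  k3 = f(0.050000, 2.028713) = -1.429462
  k4 = f(0.100000, 1.957054) = -1.360051
  y ← 2.100000 + (0.1/6)·(k1 + 2k2 + 2k3 + k4) = 1.957159
y(0.1) ≈ 1.9572

1.9572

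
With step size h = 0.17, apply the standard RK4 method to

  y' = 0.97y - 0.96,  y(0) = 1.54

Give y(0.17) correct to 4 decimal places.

1.6387

RK4: k1 = f(x_n, y_n); k2 = f(x_n + h/2, y_n + (h/2)·k1); k3 = f(x_n + h/2, y_n + (h/2)·k2); k4 = f(x_n + h, y_n + h·k3); y_{n+1} = y_n + (h/6)·(k1 + 2k2 + 2k3 + k4).
x=0.000000, y=1.540000:
  k1 = f(0.000000, 1.540000) = 0.533800
  k2 = f(0.085000, 1.585373) = 0.577812
  k3 = f(0.085000, 1.589114) = 0.581441
  k4 = f(0.170000, 1.638845) = 0.629680
  y ← 1.540000 + (0.17/6)·(k1 + 2k2 + 2k3 + k4) = 1.638656
y(0.17) ≈ 1.6387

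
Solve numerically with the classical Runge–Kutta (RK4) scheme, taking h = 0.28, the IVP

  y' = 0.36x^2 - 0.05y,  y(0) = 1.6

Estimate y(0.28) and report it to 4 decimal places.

RK4: k1 = f(x_n, y_n); k2 = f(x_n + h/2, y_n + (h/2)·k1); k3 = f(x_n + h/2, y_n + (h/2)·k2); k4 = f(x_n + h, y_n + h·k3); y_{n+1} = y_n + (h/6)·(k1 + 2k2 + 2k3 + k4).
x=0.000000, y=1.600000:
  k1 = f(0.000000, 1.600000) = -0.080000
  k2 = f(0.140000, 1.588800) = -0.072384
  k3 = f(0.140000, 1.589866) = -0.072437
  k4 = f(0.280000, 1.579718) = -0.050762
  y ← 1.600000 + (0.28/6)·(k1 + 2k2 + 2k3 + k4) = 1.580381
y(0.28) ≈ 1.5804

1.5804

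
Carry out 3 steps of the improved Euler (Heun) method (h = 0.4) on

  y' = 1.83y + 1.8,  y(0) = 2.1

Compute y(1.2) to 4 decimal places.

23.6820

Heun: k1 = f(x_n, y_n); k2 = f(x_n + h, y_n + h·k1); y_{n+1} = y_n + (h/2)·(k1 + k2).
x=0.000000, y=2.100000:
  k1 = f(0.000000, 2.100000) = 5.643000
  k2 = f(0.400000, 4.357200) = 9.773676
  y ← 2.100000 + (0.4/2)·(5.643000 + 9.773676) = 5.183335
x=0.400000, y=5.183335:
  k1 = f(0.400000, 5.183335) = 11.285503
  k2 = f(0.800000, 9.697537) = 19.546492
  y ← 5.183335 + (0.4/2)·(11.285503 + 19.546492) = 11.349734
x=0.800000, y=11.349734:
  k1 = f(0.800000, 11.349734) = 22.570014
  k2 = f(1.200000, 20.377740) = 39.091264
  y ← 11.349734 + (0.4/2)·(22.570014 + 39.091264) = 23.681990
y(1.2) ≈ 23.6820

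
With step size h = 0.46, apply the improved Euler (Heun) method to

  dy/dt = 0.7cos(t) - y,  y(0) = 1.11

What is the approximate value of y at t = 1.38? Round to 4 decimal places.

0.5919

Heun: k1 = f(t_n, y_n); k2 = f(t_n + h, y_n + h·k1); y_{n+1} = y_n + (h/2)·(k1 + k2).
t=0.000000, y=1.110000:
  k1 = f(0.000000, 1.110000) = -0.410000
  k2 = f(0.460000, 0.921400) = -0.294163
  y ← 1.110000 + (0.46/2)·(-0.410000 + (-0.294163)) = 0.948042
t=0.460000, y=0.948042:
  k1 = f(0.460000, 0.948042) = -0.320806
  k2 = f(0.920000, 0.800472) = -0.376398
  y ← 0.948042 + (0.46/2)·(-0.320806 + (-0.376398)) = 0.787686
t=0.920000, y=0.787686:
  k1 = f(0.920000, 0.787686) = -0.363612
  k2 = f(1.380000, 0.620424) = -0.487676
  y ← 0.787686 + (0.46/2)·(-0.363612 + (-0.487676)) = 0.591890
y(1.38) ≈ 0.5919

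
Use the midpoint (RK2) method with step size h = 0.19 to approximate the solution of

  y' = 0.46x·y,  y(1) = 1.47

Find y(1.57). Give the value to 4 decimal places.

2.0550

Midpoint: k1 = f(x_n, y_n); k2 = f(x_n + h/2, y_n + (h/2)·k1); y_{n+1} = y_n + h·k2.
x=1.000000, y=1.470000:
  k1 = f(1.000000, 1.470000) = 0.676200
  k2 = f(1.095000, 1.534239) = 0.772796
  y ← 1.470000 + 0.19·0.772796 = 1.616831
x=1.190000, y=1.616831:
  k1 = f(1.190000, 1.616831) = 0.885053
  k2 = f(1.285000, 1.700911) = 1.005409
  y ← 1.616831 + 0.19·1.005409 = 1.807859
x=1.380000, y=1.807859:
  k1 = f(1.380000, 1.807859) = 1.147629
  k2 = f(1.475000, 1.916884) = 1.300606
  y ← 1.807859 + 0.19·1.300606 = 2.054974
y(1.57) ≈ 2.0550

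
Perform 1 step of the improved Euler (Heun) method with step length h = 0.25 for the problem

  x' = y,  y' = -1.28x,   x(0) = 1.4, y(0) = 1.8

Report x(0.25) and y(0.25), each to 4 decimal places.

1.7940, 1.2800

Heun on (x,y): k1 = f(t_n, state_n); k2 = f(t_n + h, state_n + h·k1); state_{n+1} = state_n + (h/2)·(k1 + k2).
0.000000: (1.400000, 1.800000)
  k1 = (1.800000, -1.792000)
  predictor → (1.850000, 1.352000)
  k2 = (1.352000, -2.368000)
  → (1.794000, 1.280000)
(x(0.25), y(0.25)) ≈ (1.7940, 1.2800)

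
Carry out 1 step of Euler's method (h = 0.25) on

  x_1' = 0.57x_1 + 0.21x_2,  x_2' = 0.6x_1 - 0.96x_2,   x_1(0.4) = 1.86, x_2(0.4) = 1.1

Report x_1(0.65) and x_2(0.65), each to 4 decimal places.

2.1828, 1.1150

Euler on (x_1,x_2): x_1_{n+1} = x_1_n + h·x_1', x_2_{n+1} = x_2_n + h·x_2'.
0.400000: (1.860000, 1.100000); f=(1.291200, 0.060000) → (2.182800, 1.115000)
(x_1(0.65), x_2(0.65)) ≈ (2.1828, 1.1150)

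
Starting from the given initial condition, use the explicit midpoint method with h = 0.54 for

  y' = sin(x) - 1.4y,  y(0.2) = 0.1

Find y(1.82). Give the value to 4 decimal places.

Midpoint: k1 = f(x_n, y_n); k2 = f(x_n + h/2, y_n + (h/2)·k1); y_{n+1} = y_n + h·k2.
x=0.200000, y=0.100000:
  k1 = f(0.200000, 0.100000) = 0.058669
  k2 = f(0.470000, 0.115841) = 0.290709
  y ← 0.100000 + 0.54·0.290709 = 0.256983
x=0.740000, y=0.256983:
  k1 = f(0.740000, 0.256983) = 0.314512
  k2 = f(1.010000, 0.341901) = 0.368170
  y ← 0.256983 + 0.54·0.368170 = 0.455795
x=1.280000, y=0.455795:
  k1 = f(1.280000, 0.455795) = 0.319903
  k2 = f(1.550000, 0.542169) = 0.240748
  y ← 0.455795 + 0.54·0.240748 = 0.585799
y(1.82) ≈ 0.5858

0.5858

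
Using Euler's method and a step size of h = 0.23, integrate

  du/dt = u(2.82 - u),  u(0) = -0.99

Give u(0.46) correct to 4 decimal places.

Euler: u_{n+1} = u_n + h·f(t_n, u_n).
t=0.000000, u=-0.990000: f=-3.771900 → u ← -0.990000 + 0.23·(-3.771900) = -1.857537
t=0.230000, u=-1.857537: f=-8.688698 → u ← -1.857537 + 0.23·(-8.688698) = -3.855938
u(0.46) ≈ -3.8559

-3.8559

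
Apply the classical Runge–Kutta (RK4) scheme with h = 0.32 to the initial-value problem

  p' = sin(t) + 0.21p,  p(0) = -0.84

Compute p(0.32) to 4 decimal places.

RK4: k1 = f(t_n, p_n); k2 = f(t_n + h/2, p_n + (h/2)·k1); k3 = f(t_n + h/2, p_n + (h/2)·k2); k4 = f(t_n + h, p_n + h·k3); p_{n+1} = p_n + (h/6)·(k1 + 2k2 + 2k3 + k4).
t=0.000000, p=-0.840000:
  k1 = f(0.000000, -0.840000) = -0.176400
  k2 = f(0.160000, -0.868224) = -0.023009
  k3 = f(0.160000, -0.843681) = -0.017855
  k4 = f(0.320000, -0.845714) = 0.136967
  p ← -0.840000 + (0.32/6)·(k1 + 2k2 + 2k3 + k4) = -0.846462
p(0.32) ≈ -0.8465

-0.8465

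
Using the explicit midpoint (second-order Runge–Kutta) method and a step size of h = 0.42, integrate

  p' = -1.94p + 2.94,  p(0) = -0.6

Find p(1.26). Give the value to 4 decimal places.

1.2229

Midpoint: k1 = f(x_n, p_n); k2 = f(x_n + h/2, p_n + (h/2)·k1); p_{n+1} = p_n + h·k2.
x=0.000000, p=-0.600000:
  k1 = f(0.000000, -0.600000) = 4.104000
  k2 = f(0.210000, 0.261840) = 2.432030
  p ← -0.600000 + 0.42·2.432030 = 0.421453
x=0.420000, p=0.421453:
  k1 = f(0.420000, 0.421453) = 2.122382
  k2 = f(0.630000, 0.867153) = 1.257723
  p ← 0.421453 + 0.42·1.257723 = 0.949697
x=0.840000, p=0.949697:
  k1 = f(0.840000, 0.949697) = 1.097589
  k2 = f(1.050000, 1.180190) = 0.650431
  p ← 0.949697 + 0.42·0.650431 = 1.222878
p(1.26) ≈ 1.2229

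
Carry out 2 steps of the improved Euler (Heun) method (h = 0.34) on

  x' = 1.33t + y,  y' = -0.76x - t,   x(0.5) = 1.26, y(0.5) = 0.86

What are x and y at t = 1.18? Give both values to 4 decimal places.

Heun on (x,y): k1 = f(t_n, state_n); k2 = f(t_n + h, state_n + h·k1); state_{n+1} = state_n + (h/2)·(k1 + k2).
0.500000: (1.260000, 0.860000)
  k1 = (1.525000, -1.457600)
  predictor → (1.778500, 0.364416)
  k2 = (1.481616, -2.191660)
  → (1.771125, 0.239626)
0.840000: (1.771125, 0.239626)
  k1 = (1.356826, -2.186055)
  predictor → (2.232445, -0.503633)
  k2 = (1.065767, -2.876659)
  → (2.182966, -0.621035)
(x(1.18), y(1.18)) ≈ (2.1830, -0.6210)

2.1830, -0.6210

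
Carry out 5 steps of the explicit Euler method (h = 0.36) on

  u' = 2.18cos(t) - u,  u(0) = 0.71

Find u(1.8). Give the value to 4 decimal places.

Euler: u_{n+1} = u_n + h·f(t_n, u_n).
t=0.000000, u=0.710000: f=1.470000 → u ← 0.710000 + 0.36·1.470000 = 1.239200
t=0.360000, u=1.239200: f=0.801055 → u ← 1.239200 + 0.36·0.801055 = 1.527580
t=0.720000, u=1.527580: f=0.111357 → u ← 1.527580 + 0.36·0.111357 = 1.567668
t=1.080000, u=1.567668: f=-0.540172 → u ← 1.567668 + 0.36·(-0.540172) = 1.373206
t=1.440000, u=1.373206: f=-1.088882 → u ← 1.373206 + 0.36·(-1.088882) = 0.981208
u(1.8) ≈ 0.9812

0.9812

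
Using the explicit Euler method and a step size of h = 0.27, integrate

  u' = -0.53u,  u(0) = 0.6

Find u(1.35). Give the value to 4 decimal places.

Euler: u_{n+1} = u_n + h·f(t_n, u_n).
t=0.000000, u=0.600000: f=-0.318000 → u ← 0.600000 + 0.27·(-0.318000) = 0.514140
t=0.270000, u=0.514140: f=-0.272494 → u ← 0.514140 + 0.27·(-0.272494) = 0.440567
t=0.540000, u=0.440567: f=-0.233500 → u ← 0.440567 + 0.27·(-0.233500) = 0.377521
t=0.810000, u=0.377521: f=-0.200086 → u ← 0.377521 + 0.27·(-0.200086) = 0.323498
t=1.080000, u=0.323498: f=-0.171454 → u ← 0.323498 + 0.27·(-0.171454) = 0.277206
u(1.35) ≈ 0.2772

0.2772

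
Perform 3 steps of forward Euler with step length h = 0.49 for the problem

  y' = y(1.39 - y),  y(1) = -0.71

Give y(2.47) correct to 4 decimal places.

Euler: y_{n+1} = y_n + h·f(t_n, y_n).
t=1.000000, y=-0.710000: f=-1.491000 → y ← -0.710000 + 0.49·(-1.491000) = -1.440590
t=1.490000, y=-1.440590: f=-4.077720 → y ← -1.440590 + 0.49·(-4.077720) = -3.438673
t=1.980000, y=-3.438673: f=-16.604224 → y ← -3.438673 + 0.49·(-16.604224) = -11.574743
y(2.47) ≈ -11.5747

-11.5747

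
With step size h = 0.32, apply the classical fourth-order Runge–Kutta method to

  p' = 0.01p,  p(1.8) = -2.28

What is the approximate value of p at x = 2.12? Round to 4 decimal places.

RK4: k1 = f(x_n, p_n); k2 = f(x_n + h/2, p_n + (h/2)·k1); k3 = f(x_n + h/2, p_n + (h/2)·k2); k4 = f(x_n + h, p_n + h·k3); p_{n+1} = p_n + (h/6)·(k1 + 2k2 + 2k3 + k4).
x=1.800000, p=-2.280000:
  k1 = f(1.800000, -2.280000) = -0.022800
  k2 = f(1.960000, -2.283648) = -0.022836
  k3 = f(1.960000, -2.283654) = -0.022837
  k4 = f(2.120000, -2.287308) = -0.022873
  p ← -2.280000 + (0.32/6)·(k1 + 2k2 + 2k3 + k4) = -2.287308
p(2.12) ≈ -2.2873

-2.2873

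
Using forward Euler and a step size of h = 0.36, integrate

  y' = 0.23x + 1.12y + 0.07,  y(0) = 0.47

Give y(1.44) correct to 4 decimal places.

2.2337

Euler: y_{n+1} = y_n + h·f(x_n, y_n).
x=0.000000, y=0.470000: f=0.596400 → y ← 0.470000 + 0.36·0.596400 = 0.684704
x=0.360000, y=0.684704: f=0.919668 → y ← 0.684704 + 0.36·0.919668 = 1.015785
x=0.720000, y=1.015785: f=1.373279 → y ← 1.015785 + 0.36·1.373279 = 1.510165
x=1.080000, y=1.510165: f=2.009785 → y ← 1.510165 + 0.36·2.009785 = 2.233688
y(1.44) ≈ 2.2337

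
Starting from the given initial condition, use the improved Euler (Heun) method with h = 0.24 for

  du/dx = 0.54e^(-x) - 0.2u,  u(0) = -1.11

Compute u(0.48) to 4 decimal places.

-0.8124

Heun: k1 = f(x_n, u_n); k2 = f(x_n + h, u_n + h·k1); u_{n+1} = u_n + (h/2)·(k1 + k2).
x=0.000000, u=-1.110000:
  k1 = f(0.000000, -1.110000) = 0.762000
  k2 = f(0.240000, -0.927120) = 0.610203
  u ← -1.110000 + (0.24/2)·(0.762000 + 0.610203) = -0.945336
x=0.240000, u=-0.945336:
  k1 = f(0.240000, -0.945336) = 0.613846
  k2 = f(0.480000, -0.798013) = 0.493746
  u ← -0.945336 + (0.24/2)·(0.613846 + 0.493746) = -0.812425
u(0.48) ≈ -0.8124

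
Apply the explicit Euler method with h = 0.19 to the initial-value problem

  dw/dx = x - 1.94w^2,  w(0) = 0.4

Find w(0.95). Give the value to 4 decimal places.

Euler: w_{n+1} = w_n + h·f(x_n, w_n).
x=0.000000, w=0.400000: f=-0.310400 → w ← 0.400000 + 0.19·(-0.310400) = 0.341024
x=0.190000, w=0.341024: f=-0.035617 → w ← 0.341024 + 0.19·(-0.035617) = 0.334257
x=0.380000, w=0.334257: f=0.163248 → w ← 0.334257 + 0.19·0.163248 = 0.365274
x=0.570000, w=0.365274: f=0.311155 → w ← 0.365274 + 0.19·0.311155 = 0.424394
x=0.760000, w=0.424394: f=0.410587 → w ← 0.424394 + 0.19·0.410587 = 0.502405
w(0.95) ≈ 0.5024

0.5024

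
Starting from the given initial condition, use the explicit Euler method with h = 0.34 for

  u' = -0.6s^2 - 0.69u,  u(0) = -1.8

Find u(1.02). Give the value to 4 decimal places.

Euler: u_{n+1} = u_n + h·f(s_n, u_n).
s=0.000000, u=-1.800000: f=1.242000 → u ← -1.800000 + 0.34·1.242000 = -1.377720
s=0.340000, u=-1.377720: f=0.881267 → u ← -1.377720 + 0.34·0.881267 = -1.078089
s=0.680000, u=-1.078089: f=0.466442 → u ← -1.078089 + 0.34·0.466442 = -0.919499
u(1.02) ≈ -0.9195

-0.9195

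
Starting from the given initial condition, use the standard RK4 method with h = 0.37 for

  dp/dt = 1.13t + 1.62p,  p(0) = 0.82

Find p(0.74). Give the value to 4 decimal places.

3.1971

RK4: k1 = f(t_n, p_n); k2 = f(t_n + h/2, p_n + (h/2)·k1); k3 = f(t_n + h/2, p_n + (h/2)·k2); k4 = f(t_n + h, p_n + h·k3); p_{n+1} = p_n + (h/6)·(k1 + 2k2 + 2k3 + k4).
t=0.000000, p=0.820000:
  k1 = f(0.000000, 0.820000) = 1.328400
  k2 = f(0.185000, 1.065754) = 1.935571
  k3 = f(0.185000, 1.178081) = 2.117541
  k4 = f(0.370000, 1.603490) = 3.015754
  p ← 0.820000 + (0.37/6)·(k1 + 2k2 + 2k3 + k4) = 1.587773
t=0.370000, p=1.587773:
  k1 = f(0.370000, 1.587773) = 2.990293
  k2 = f(0.555000, 2.140978) = 4.095534
  k3 = f(0.555000, 2.345447) = 4.426774
  k4 = f(0.740000, 3.225680) = 6.061801
  p ← 1.587773 + (0.37/6)·(k1 + 2k2 + 2k3 + k4) = 3.197070
p(0.74) ≈ 3.1971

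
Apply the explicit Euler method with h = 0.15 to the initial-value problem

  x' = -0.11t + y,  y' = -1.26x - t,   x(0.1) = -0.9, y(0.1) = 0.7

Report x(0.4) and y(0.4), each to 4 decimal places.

-0.6725, 0.9682

Euler on (x,y): x_{n+1} = x_n + h·x', y_{n+1} = y_n + h·y'.
0.100000: (-0.900000, 0.700000); f=(0.689000, 1.034000) → (-0.796650, 0.855100)
0.250000: (-0.796650, 0.855100); f=(0.827600, 0.753779) → (-0.672510, 0.968167)
(x(0.4), y(0.4)) ≈ (-0.6725, 0.9682)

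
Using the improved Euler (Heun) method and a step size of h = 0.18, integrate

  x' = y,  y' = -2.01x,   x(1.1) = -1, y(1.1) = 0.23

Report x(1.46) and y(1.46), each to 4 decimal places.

-0.7907, 0.9003

Heun on (x,y): k1 = f(t_n, state_n); k2 = f(t_n + h, state_n + h·k1); state_{n+1} = state_n + (h/2)·(k1 + k2).
1.100000: (-1.000000, 0.230000)
  k1 = (0.230000, 2.010000)
  predictor → (-0.958600, 0.591800)
  k2 = (0.591800, 1.926786)
  → (-0.926038, 0.584311)
1.280000: (-0.926038, 0.584311)
  k1 = (0.584311, 1.861336)
  predictor → (-0.820862, 0.919351)
  k2 = (0.919351, 1.649933)
  → (-0.790708, 0.900325)
(x(1.46), y(1.46)) ≈ (-0.7907, 0.9003)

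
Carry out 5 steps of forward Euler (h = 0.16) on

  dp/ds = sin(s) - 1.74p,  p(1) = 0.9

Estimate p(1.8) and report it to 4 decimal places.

Euler: p_{n+1} = p_n + h·f(s_n, p_n).
s=1.000000, p=0.900000: f=-0.724529 → p ← 0.900000 + 0.16·(-0.724529) = 0.784075
s=1.160000, p=0.784075: f=-0.447488 → p ← 0.784075 + 0.16·(-0.447488) = 0.712477
s=1.320000, p=0.712477: f=-0.270995 → p ← 0.712477 + 0.16·(-0.270995) = 0.669118
s=1.480000, p=0.669118: f=-0.168385 → p ← 0.669118 + 0.16·(-0.168385) = 0.642176
s=1.640000, p=0.642176: f=-0.119781 → p ← 0.642176 + 0.16·(-0.119781) = 0.623012
p(1.8) ≈ 0.6230

0.6230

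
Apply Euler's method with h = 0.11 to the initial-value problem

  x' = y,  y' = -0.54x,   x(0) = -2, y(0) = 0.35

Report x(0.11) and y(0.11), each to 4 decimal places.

-1.9615, 0.4688

Euler on (x,y): x_{n+1} = x_n + h·x', y_{n+1} = y_n + h·y'.
0.000000: (-2.000000, 0.350000); f=(0.350000, 1.080000) → (-1.961500, 0.468800)
(x(0.11), y(0.11)) ≈ (-1.9615, 0.4688)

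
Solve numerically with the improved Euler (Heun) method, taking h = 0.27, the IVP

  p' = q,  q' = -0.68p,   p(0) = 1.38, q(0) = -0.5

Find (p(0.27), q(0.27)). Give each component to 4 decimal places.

1.2108, -0.7410

Heun on (p,q): k1 = f(t_n, state_n); k2 = f(t_n + h, state_n + h·k1); state_{n+1} = state_n + (h/2)·(k1 + k2).
0.000000: (1.380000, -0.500000)
  k1 = (-0.500000, -0.938400)
  predictor → (1.245000, -0.753368)
  k2 = (-0.753368, -0.846600)
  → (1.210795, -0.740975)
(p(0.27), q(0.27)) ≈ (1.2108, -0.7410)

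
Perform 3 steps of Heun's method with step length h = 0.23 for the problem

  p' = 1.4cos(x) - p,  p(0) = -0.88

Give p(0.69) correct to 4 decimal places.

0.1798

Heun: k1 = f(x_n, p_n); k2 = f(x_n + h, p_n + h·k1); p_{n+1} = p_n + (h/2)·(k1 + k2).
x=0.000000, p=-0.880000:
  k1 = f(0.000000, -0.880000) = 2.280000
  k2 = f(0.230000, -0.355600) = 1.718733
  p ← -0.880000 + (0.23/2)·(2.280000 + 1.718733) = -0.420146
x=0.230000, p=-0.420146:
  k1 = f(0.230000, -0.420146) = 1.783279
  k2 = f(0.460000, -0.009992) = 1.264465
  p ← -0.420146 + (0.23/2)·(1.783279 + 1.264465) = -0.069655
x=0.460000, p=-0.069655:
  k1 = f(0.460000, -0.069655) = 1.324129
  k2 = f(0.690000, 0.234894) = 0.844850
  p ← -0.069655 + (0.23/2)·(1.324129 + 0.844850) = 0.179777
p(0.69) ≈ 0.1798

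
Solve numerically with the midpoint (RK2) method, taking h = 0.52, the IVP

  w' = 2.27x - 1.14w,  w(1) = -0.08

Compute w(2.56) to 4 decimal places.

3.2866

Midpoint: k1 = f(x_n, w_n); k2 = f(x_n + h/2, w_n + (h/2)·k1); w_{n+1} = w_n + h·k2.
x=1.000000, w=-0.080000:
  k1 = f(1.000000, -0.080000) = 2.361200
  k2 = f(1.260000, 0.533912) = 2.251540
  w ← -0.080000 + 0.52·2.251540 = 1.090801
x=1.520000, w=1.090801:
  k1 = f(1.520000, 1.090801) = 2.206887
  k2 = f(1.780000, 1.664592) = 2.142966
  w ← 1.090801 + 0.52·2.142966 = 2.205143
x=2.040000, w=2.205143:
  k1 = f(2.040000, 2.205143) = 2.116937
  k2 = f(2.300000, 2.755547) = 2.079677
  w ← 2.205143 + 0.52·2.079677 = 3.286575
w(2.56) ≈ 3.2866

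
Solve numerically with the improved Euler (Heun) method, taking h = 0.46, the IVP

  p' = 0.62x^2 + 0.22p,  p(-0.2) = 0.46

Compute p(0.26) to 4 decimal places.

0.5248

Heun: k1 = f(x_n, p_n); k2 = f(x_n + h, p_n + h·k1); p_{n+1} = p_n + (h/2)·(k1 + k2).
x=-0.200000, p=0.460000:
  k1 = f(-0.200000, 0.460000) = 0.126000
  k2 = f(0.260000, 0.517960) = 0.155863
  p ← 0.460000 + (0.46/2)·(0.126000 + 0.155863) = 0.524829
p(0.26) ≈ 0.5248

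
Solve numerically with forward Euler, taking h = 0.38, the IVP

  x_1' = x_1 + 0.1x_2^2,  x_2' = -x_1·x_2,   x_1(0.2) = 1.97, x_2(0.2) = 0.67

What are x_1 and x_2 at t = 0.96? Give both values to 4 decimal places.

Euler on (x_1,x_2): x_1_{n+1} = x_1_n + h·x_1', x_2_{n+1} = x_2_n + h·x_2'.
0.200000: (1.970000, 0.670000); f=(2.014890, -1.319900) → (2.735658, 0.168438)
0.580000: (2.735658, 0.168438); f=(2.738495, -0.460789) → (3.776286, -0.006662)
(x_1(0.96), x_2(0.96)) ≈ (3.7763, -0.0067)

3.7763, -0.0067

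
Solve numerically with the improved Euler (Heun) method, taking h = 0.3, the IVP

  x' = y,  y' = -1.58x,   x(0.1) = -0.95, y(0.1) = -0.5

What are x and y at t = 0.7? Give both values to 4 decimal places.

-0.9633, 0.4762

Heun on (x,y): k1 = f(t_n, state_n); k2 = f(t_n + h, state_n + h·k1); state_{n+1} = state_n + (h/2)·(k1 + k2).
0.100000: (-0.950000, -0.500000)
  k1 = (-0.500000, 1.501000)
  predictor → (-1.100000, -0.049700)
  k2 = (-0.049700, 1.738000)
  → (-1.032455, -0.014150)
0.400000: (-1.032455, -0.014150)
  k1 = (-0.014150, 1.631279)
  predictor → (-1.036700, 0.475234)
  k2 = (0.475234, 1.637986)
  → (-0.963292, 0.476240)
(x(0.7), y(0.7)) ≈ (-0.9633, 0.4762)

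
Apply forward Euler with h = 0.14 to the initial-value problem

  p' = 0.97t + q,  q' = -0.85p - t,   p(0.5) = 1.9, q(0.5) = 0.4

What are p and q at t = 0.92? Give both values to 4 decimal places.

2.1996, -0.5887

Euler on (p,q): p_{n+1} = p_n + h·p', q_{n+1} = q_n + h·q'.
0.500000: (1.900000, 0.400000); f=(0.885000, -2.115000) → (2.023900, 0.103900)
0.640000: (2.023900, 0.103900); f=(0.724700, -2.360315) → (2.125358, -0.226544)
0.780000: (2.125358, -0.226544); f=(0.530056, -2.586554) → (2.199566, -0.588662)
(p(0.92), q(0.92)) ≈ (2.1996, -0.5887)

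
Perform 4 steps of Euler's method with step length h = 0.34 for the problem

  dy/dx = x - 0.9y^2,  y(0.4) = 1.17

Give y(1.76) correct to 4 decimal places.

1.1838

Euler: y_{n+1} = y_n + h·f(x_n, y_n).
x=0.400000, y=1.170000: f=-0.832010 → y ← 1.170000 + 0.34·(-0.832010) = 0.887117
x=0.740000, y=0.887117: f=0.031722 → y ← 0.887117 + 0.34·0.031722 = 0.897902
x=1.080000, y=0.897902: f=0.354395 → y ← 0.897902 + 0.34·0.354395 = 1.018396
x=1.420000, y=1.018396: f=0.486582 → y ← 1.018396 + 0.34·0.486582 = 1.183834
y(1.76) ≈ 1.1838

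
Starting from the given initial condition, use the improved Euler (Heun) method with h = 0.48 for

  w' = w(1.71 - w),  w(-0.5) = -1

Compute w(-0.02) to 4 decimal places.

Heun: k1 = f(s_n, w_n); k2 = f(s_n + h, w_n + h·k1); w_{n+1} = w_n + (h/2)·(k1 + k2).
s=-0.500000, w=-1.000000:
  k1 = f(-0.500000, -1.000000) = -2.710000
  k2 = f(-0.020000, -2.300800) = -9.228049
  w ← -1.000000 + (0.48/2)·(-2.710000 + (-9.228049)) = -3.865132
w(-0.02) ≈ -3.8651

-3.8651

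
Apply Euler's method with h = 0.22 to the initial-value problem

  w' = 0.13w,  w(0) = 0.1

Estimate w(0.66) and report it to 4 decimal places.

0.1088

Euler: w_{n+1} = w_n + h·f(t_n, w_n).
t=0.000000, w=0.100000: f=0.013000 → w ← 0.100000 + 0.22·0.013000 = 0.102860
t=0.220000, w=0.102860: f=0.013372 → w ← 0.102860 + 0.22·0.013372 = 0.105802
t=0.440000, w=0.105802: f=0.013754 → w ← 0.105802 + 0.22·0.013754 = 0.108828
w(0.66) ≈ 0.1088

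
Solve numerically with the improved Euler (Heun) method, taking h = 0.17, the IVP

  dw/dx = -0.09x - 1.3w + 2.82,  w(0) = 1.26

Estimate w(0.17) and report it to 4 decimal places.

1.4374

Heun: k1 = f(x_n, w_n); k2 = f(x_n + h, w_n + h·k1); w_{n+1} = w_n + (h/2)·(k1 + k2).
x=0.000000, w=1.260000:
  k1 = f(0.000000, 1.260000) = 1.182000
  k2 = f(0.170000, 1.460940) = 0.905478
  w ← 1.260000 + (0.17/2)·(1.182000 + 0.905478) = 1.437436
w(0.17) ≈ 1.4374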